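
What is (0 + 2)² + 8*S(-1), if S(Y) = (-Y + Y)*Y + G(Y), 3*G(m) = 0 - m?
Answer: 20/3 ≈ 6.6667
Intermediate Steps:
G(m) = -m/3 (G(m) = (0 - m)/3 = (-m)/3 = -m/3)
S(Y) = -Y/3 (S(Y) = (-Y + Y)*Y - Y/3 = 0*Y - Y/3 = 0 - Y/3 = -Y/3)
(0 + 2)² + 8*S(-1) = (0 + 2)² + 8*(-⅓*(-1)) = 2² + 8*(⅓) = 4 + 8/3 = 20/3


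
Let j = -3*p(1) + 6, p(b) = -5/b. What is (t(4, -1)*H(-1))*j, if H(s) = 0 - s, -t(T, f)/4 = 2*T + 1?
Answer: -756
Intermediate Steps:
t(T, f) = -4 - 8*T (t(T, f) = -4*(2*T + 1) = -4*(1 + 2*T) = -4 - 8*T)
H(s) = -s
j = 21 (j = -(-15)/1 + 6 = -(-15) + 6 = -3*(-5) + 6 = 15 + 6 = 21)
(t(4, -1)*H(-1))*j = ((-4 - 8*4)*(-1*(-1)))*21 = ((-4 - 32)*1)*21 = -36*1*21 = -36*21 = -756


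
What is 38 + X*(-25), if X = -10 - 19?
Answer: 763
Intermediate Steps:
X = -29
38 + X*(-25) = 38 - 29*(-25) = 38 + 725 = 763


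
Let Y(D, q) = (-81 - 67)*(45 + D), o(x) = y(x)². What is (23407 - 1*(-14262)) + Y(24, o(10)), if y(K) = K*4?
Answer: 27457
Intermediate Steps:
y(K) = 4*K
o(x) = 16*x² (o(x) = (4*x)² = 16*x²)
Y(D, q) = -6660 - 148*D (Y(D, q) = -148*(45 + D) = -6660 - 148*D)
(23407 - 1*(-14262)) + Y(24, o(10)) = (23407 - 1*(-14262)) + (-6660 - 148*24) = (23407 + 14262) + (-6660 - 3552) = 37669 - 10212 = 27457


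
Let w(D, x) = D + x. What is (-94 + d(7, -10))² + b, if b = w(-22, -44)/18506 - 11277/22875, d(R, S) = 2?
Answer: 597135080348/70554125 ≈ 8463.5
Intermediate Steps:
b = -35033652/70554125 (b = (-22 - 44)/18506 - 11277/22875 = -66*1/18506 - 11277*1/22875 = -33/9253 - 3759/7625 = -35033652/70554125 ≈ -0.49655)
(-94 + d(7, -10))² + b = (-94 + 2)² - 35033652/70554125 = (-92)² - 35033652/70554125 = 8464 - 35033652/70554125 = 597135080348/70554125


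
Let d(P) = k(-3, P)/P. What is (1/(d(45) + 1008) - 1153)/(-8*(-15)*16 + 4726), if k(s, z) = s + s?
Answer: -17431039/100474228 ≈ -0.17349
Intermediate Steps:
k(s, z) = 2*s
d(P) = -6/P (d(P) = (2*(-3))/P = -6/P)
(1/(d(45) + 1008) - 1153)/(-8*(-15)*16 + 4726) = (1/(-6/45 + 1008) - 1153)/(-8*(-15)*16 + 4726) = (1/(-6*1/45 + 1008) - 1153)/(120*16 + 4726) = (1/(-2/15 + 1008) - 1153)/(1920 + 4726) = (1/(15118/15) - 1153)/6646 = (15/15118 - 1153)*(1/6646) = -17431039/15118*1/6646 = -17431039/100474228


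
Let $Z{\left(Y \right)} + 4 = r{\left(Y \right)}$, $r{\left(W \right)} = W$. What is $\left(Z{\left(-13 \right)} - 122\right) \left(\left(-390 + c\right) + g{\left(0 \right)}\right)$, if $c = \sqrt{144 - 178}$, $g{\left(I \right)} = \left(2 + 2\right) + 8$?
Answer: $52542 - 139 i \sqrt{34} \approx 52542.0 - 810.5 i$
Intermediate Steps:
$g{\left(I \right)} = 12$ ($g{\left(I \right)} = 4 + 8 = 12$)
$Z{\left(Y \right)} = -4 + Y$
$c = i \sqrt{34}$ ($c = \sqrt{-34} = i \sqrt{34} \approx 5.8309 i$)
$\left(Z{\left(-13 \right)} - 122\right) \left(\left(-390 + c\right) + g{\left(0 \right)}\right) = \left(\left(-4 - 13\right) - 122\right) \left(\left(-390 + i \sqrt{34}\right) + 12\right) = \left(-17 - 122\right) \left(-378 + i \sqrt{34}\right) = - 139 \left(-378 + i \sqrt{34}\right) = 52542 - 139 i \sqrt{34}$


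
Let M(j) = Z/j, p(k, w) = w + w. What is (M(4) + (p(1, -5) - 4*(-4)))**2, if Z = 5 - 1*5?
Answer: 36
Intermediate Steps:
Z = 0 (Z = 5 - 5 = 0)
p(k, w) = 2*w
M(j) = 0 (M(j) = 0/j = 0)
(M(4) + (p(1, -5) - 4*(-4)))**2 = (0 + (2*(-5) - 4*(-4)))**2 = (0 + (-10 + 16))**2 = (0 + 6)**2 = 6**2 = 36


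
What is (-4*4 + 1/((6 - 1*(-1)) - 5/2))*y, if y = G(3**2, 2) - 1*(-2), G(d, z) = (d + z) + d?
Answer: -3124/9 ≈ -347.11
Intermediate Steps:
G(d, z) = z + 2*d
y = 22 (y = (2 + 2*3**2) - 1*(-2) = (2 + 2*9) + 2 = (2 + 18) + 2 = 20 + 2 = 22)
(-4*4 + 1/((6 - 1*(-1)) - 5/2))*y = (-4*4 + 1/((6 - 1*(-1)) - 5/2))*22 = (-16 + 1/((6 + 1) - 5*1/2))*22 = (-16 + 1/(7 - 5/2))*22 = (-16 + 1/(9/2))*22 = (-16 + 2/9)*22 = -142/9*22 = -3124/9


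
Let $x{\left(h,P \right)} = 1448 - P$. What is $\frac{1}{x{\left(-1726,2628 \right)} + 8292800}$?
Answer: $\frac{1}{8291620} \approx 1.206 \cdot 10^{-7}$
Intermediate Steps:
$\frac{1}{x{\left(-1726,2628 \right)} + 8292800} = \frac{1}{\left(1448 - 2628\right) + 8292800} = \frac{1}{-1180 + 8292800} = \frac{1}{8291620}$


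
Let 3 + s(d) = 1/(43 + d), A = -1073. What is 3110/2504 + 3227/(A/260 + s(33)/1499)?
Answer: -7467602278125/9569933684 ≈ -780.32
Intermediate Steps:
s(d) = -3 + 1/(43 + d)
3110/2504 + 3227/(A/260 + s(33)/1499) = 3110/2504 + 3227/(-1073/260 + ((-128 - 3*33)/(43 + 33))/1499) = 3110*(1/2504) + 3227/(-1073*1/260 + ((-128 - 99)/76)*(1/1499)) = 1555/1252 + 3227/(-1073/260 + ((1/76)*(-227))*(1/1499)) = 1555/1252 + 3227/(-1073/260 - 227/76*1/1499) = 1555/1252 + 3227/(-1073/260 - 227/113924) = 1555/1252 + 3227/(-7643717/1851265) = 1555/1252 + 3227*(-1851265/7643717) = 1555/1252 - 5974032155/7643717 = -7467602278125/9569933684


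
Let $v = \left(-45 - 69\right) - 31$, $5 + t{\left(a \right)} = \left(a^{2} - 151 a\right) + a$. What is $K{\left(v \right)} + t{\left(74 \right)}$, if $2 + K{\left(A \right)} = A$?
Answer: $-5776$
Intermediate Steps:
$t{\left(a \right)} = -5 + a^{2} - 150 a$ ($t{\left(a \right)} = -5 + \left(\left(a^{2} - 151 a\right) + a\right) = -5 + \left(a^{2} - 150 a\right) = -5 + a^{2} - 150 a$)
$v = -145$ ($v = -114 - 31 = -145$)
$K{\left(A \right)} = -2 + A$
$K{\left(v \right)} + t{\left(74 \right)} = \left(-2 - 145\right) - \left(11105 - 5476\right) = -147 - 5629 = -5776$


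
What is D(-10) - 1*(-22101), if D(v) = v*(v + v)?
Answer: 22301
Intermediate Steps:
D(v) = 2*v² (D(v) = v*(2*v) = 2*v²)
D(-10) - 1*(-22101) = 2*(-10)² - 1*(-22101) = 2*100 + 22101 = 200 + 22101 = 22301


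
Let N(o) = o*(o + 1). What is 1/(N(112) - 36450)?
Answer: -1/23794 ≈ -4.2027e-5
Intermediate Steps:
N(o) = o*(1 + o)
1/(N(112) - 36450) = 1/(112*(1 + 112) - 36450) = 1/(112*113 - 36450) = 1/(12656 - 36450) = 1/(-23794) = -1/23794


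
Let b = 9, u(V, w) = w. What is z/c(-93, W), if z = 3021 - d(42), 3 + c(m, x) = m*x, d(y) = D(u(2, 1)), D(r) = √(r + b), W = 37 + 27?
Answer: -1007/1985 + √10/5955 ≈ -0.50677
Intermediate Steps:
W = 64
D(r) = √(9 + r) (D(r) = √(r + 9) = √(9 + r))
d(y) = √10 (d(y) = √(9 + 1) = √10)
c(m, x) = -3 + m*x
z = 3021 - √10 ≈ 3017.8
z/c(-93, W) = (3021 - √10)/(-3 - 93*64) = (3021 - √10)/(-3 - 5952) = (3021 - √10)/(-5955) = (3021 - √10)*(-1/5955) = -1007/1985 + √10/5955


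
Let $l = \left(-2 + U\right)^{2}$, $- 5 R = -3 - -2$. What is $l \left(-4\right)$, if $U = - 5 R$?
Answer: $-36$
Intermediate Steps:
$R = \frac{1}{5}$ ($R = - \frac{-3 - -2}{5} = - \frac{-3 + 2}{5} = \left(- \frac{1}{5}\right) \left(-1\right) = \frac{1}{5} \approx 0.2$)
$U = -1$ ($U = \left(-5\right) \frac{1}{5} = -1$)
$l = 9$ ($l = \left(-2 - 1\right)^{2} = \left(-3\right)^{2} = 9$)
$l \left(-4\right) = 9 \left(-4\right) = -36$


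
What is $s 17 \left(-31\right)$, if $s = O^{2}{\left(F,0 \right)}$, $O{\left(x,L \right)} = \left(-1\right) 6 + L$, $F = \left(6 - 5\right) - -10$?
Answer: $-18972$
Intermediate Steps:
$F = 11$ ($F = 1 + 10 = 11$)
$O{\left(x,L \right)} = -6 + L$
$s = 36$ ($s = \left(-6 + 0\right)^{2} = \left(-6\right)^{2} = 36$)
$s 17 \left(-31\right) = 36 \cdot 17 \left(-31\right) = 612 \left(-31\right) = -18972$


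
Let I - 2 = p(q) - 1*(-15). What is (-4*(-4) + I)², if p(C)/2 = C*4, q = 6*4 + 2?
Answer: 58081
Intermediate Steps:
q = 26 (q = 24 + 2 = 26)
p(C) = 8*C (p(C) = 2*(C*4) = 2*(4*C) = 8*C)
I = 225 (I = 2 + (8*26 - 1*(-15)) = 2 + (208 + 15) = 2 + 223 = 225)
(-4*(-4) + I)² = (-4*(-4) + 225)² = (16 + 225)² = 241² = 58081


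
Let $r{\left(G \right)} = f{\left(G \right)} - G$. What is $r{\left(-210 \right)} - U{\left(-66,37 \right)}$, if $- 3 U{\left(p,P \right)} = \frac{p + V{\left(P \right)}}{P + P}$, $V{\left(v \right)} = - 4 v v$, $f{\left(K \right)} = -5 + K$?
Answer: $- \frac{3326}{111} \approx -29.964$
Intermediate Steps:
$V{\left(v \right)} = - 4 v^{2}$
$U{\left(p,P \right)} = - \frac{p - 4 P^{2}}{6 P}$ ($U{\left(p,P \right)} = - \frac{\left(p - 4 P^{2}\right) \frac{1}{P + P}}{3} = - \frac{\left(p - 4 P^{2}\right) \frac{1}{2 P}}{3} = - \frac{\frac{1}{2} \frac{1}{P} \left(p - 4 P^{2}\right)}{3} = - \frac{p - 4 P^{2}}{6 P}$)
$r{\left(G \right)} = -5$ ($r{\left(G \right)} = \left(-5 + G\right) - G = -5$)
$r{\left(-210 \right)} - U{\left(-66,37 \right)} = -5 - \frac{\left(-1\right) \left(-66\right) + 4 \cdot 37^{2}}{6 \cdot 37} = -5 - \frac{1}{6} \cdot \frac{1}{37} \left(66 + 4 \cdot 1369\right) = -5 - \frac{1}{6} \cdot \frac{1}{37} \left(66 + 5476\right) = -5 - \frac{1}{6} \cdot \frac{1}{37} \cdot 5542 = -5 - \frac{2771}{111} = - \frac{3326}{111}$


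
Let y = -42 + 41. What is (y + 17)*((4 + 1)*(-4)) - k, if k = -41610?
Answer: 41290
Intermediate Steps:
y = -1
(y + 17)*((4 + 1)*(-4)) - k = (-1 + 17)*((4 + 1)*(-4)) - 1*(-41610) = 16*(5*(-4)) + 41610 = 16*(-20) + 41610 = -320 + 41610 = 41290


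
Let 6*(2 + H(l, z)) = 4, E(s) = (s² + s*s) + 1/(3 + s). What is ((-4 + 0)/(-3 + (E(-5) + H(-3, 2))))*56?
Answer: -1344/271 ≈ -4.9594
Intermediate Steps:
E(s) = 1/(3 + s) + 2*s² (E(s) = (s² + s²) + 1/(3 + s) = 2*s² + 1/(3 + s) = 1/(3 + s) + 2*s²)
H(l, z) = -4/3 (H(l, z) = -2 + (⅙)*4 = -2 + ⅔ = -4/3)
((-4 + 0)/(-3 + (E(-5) + H(-3, 2))))*56 = ((-4 + 0)/(-3 + ((1 + 2*(-5)³ + 6*(-5)²)/(3 - 5) - 4/3)))*56 = -4/(-3 + ((1 + 2*(-125) + 6*25)/(-2) - 4/3))*56 = -4/(-3 + (-(1 - 250 + 150)/2 - 4/3))*56 = -4/(-3 + (-½*(-99) - 4/3))*56 = -4/(-3 + (99/2 - 4/3))*56 = -4/(-3 + 289/6)*56 = -4/271/6*56 = -4*6/271*56 = -24/271*56 = -1344/271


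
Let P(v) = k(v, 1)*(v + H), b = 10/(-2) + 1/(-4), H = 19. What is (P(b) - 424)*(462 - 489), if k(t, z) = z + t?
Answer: 208413/16 ≈ 13026.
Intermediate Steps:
k(t, z) = t + z
b = -21/4 (b = 10*(-½) + 1*(-¼) = -5 - ¼ = -21/4 ≈ -5.2500)
P(v) = (1 + v)*(19 + v) (P(v) = (v + 1)*(v + 19) = (1 + v)*(19 + v))
(P(b) - 424)*(462 - 489) = ((1 - 21/4)*(19 - 21/4) - 424)*(462 - 489) = (-17/4*55/4 - 424)*(-27) = (-935/16 - 424)*(-27) = -7719/16*(-27) = 208413/16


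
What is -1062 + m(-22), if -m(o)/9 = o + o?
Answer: -666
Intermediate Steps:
m(o) = -18*o (m(o) = -9*(o + o) = -18*o)
-1062 + m(-22) = -1062 - 18*(-22) = -1062 + 396 = -666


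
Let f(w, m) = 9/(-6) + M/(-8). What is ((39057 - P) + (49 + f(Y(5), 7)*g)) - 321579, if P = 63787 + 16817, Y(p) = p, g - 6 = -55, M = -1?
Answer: -2904077/8 ≈ -3.6301e+5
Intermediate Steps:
g = -49 (g = 6 - 55 = -49)
f(w, m) = -11/8 (f(w, m) = 9/(-6) - 1/(-8) = 9*(-⅙) - 1*(-⅛) = -3/2 + ⅛ = -11/8)
P = 80604
((39057 - P) + (49 + f(Y(5), 7)*g)) - 321579 = ((39057 - 1*80604) + (49 - 11/8*(-49))) - 321579 = ((39057 - 80604) + (49 + 539/8)) - 321579 = (-41547 + 931/8) - 321579 = -331445/8 - 321579 = -2904077/8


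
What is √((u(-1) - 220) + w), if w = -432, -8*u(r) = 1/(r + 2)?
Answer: I*√10434/4 ≈ 25.537*I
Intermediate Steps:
u(r) = -1/(8*(2 + r)) (u(r) = -1/(8*(r + 2)) = -1/(8*(2 + r)))
√((u(-1) - 220) + w) = √((-1/(16 + 8*(-1)) - 220) - 432) = √((-1/(16 - 8) - 220) - 432) = √((-1/8 - 220) - 432) = √((-1*⅛ - 220) - 432) = √((-⅛ - 220) - 432) = √(-1761/8 - 432) = √(-5217/8) = I*√10434/4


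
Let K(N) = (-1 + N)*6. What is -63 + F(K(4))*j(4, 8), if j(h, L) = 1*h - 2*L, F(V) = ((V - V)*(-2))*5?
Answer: -63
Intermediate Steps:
K(N) = -6 + 6*N
F(V) = 0 (F(V) = (0*(-2))*5 = 0*5 = 0)
j(h, L) = h - 2*L
-63 + F(K(4))*j(4, 8) = -63 + 0*(4 - 2*8) = -63 + 0*(4 - 16) = -63 + 0*(-12) = -63 + 0 = -63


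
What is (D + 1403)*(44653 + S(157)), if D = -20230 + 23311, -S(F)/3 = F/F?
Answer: 200210600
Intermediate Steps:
S(F) = -3 (S(F) = -3*F/F = -3*1 = -3)
D = 3081
(D + 1403)*(44653 + S(157)) = (3081 + 1403)*(44653 - 3) = 4484*44650 = 200210600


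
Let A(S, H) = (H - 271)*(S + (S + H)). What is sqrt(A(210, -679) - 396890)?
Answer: 6*I*sqrt(4190) ≈ 388.38*I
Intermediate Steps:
A(S, H) = (-271 + H)*(H + 2*S) (A(S, H) = (-271 + H)*(S + (H + S)) = (-271 + H)*(H + 2*S))
sqrt(A(210, -679) - 396890) = sqrt(((-679)**2 - 542*210 - 271*(-679) + 2*(-679)*210) - 396890) = sqrt((461041 - 113820 + 184009 - 285180) - 396890) = sqrt(246050 - 396890) = sqrt(-150840) = 6*I*sqrt(4190)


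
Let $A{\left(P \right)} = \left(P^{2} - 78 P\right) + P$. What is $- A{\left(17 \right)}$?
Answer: $1020$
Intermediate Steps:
$A{\left(P \right)} = P^{2} - 77 P$
$- A{\left(17 \right)} = - 17 \left(-77 + 17\right) = - 17 \left(-60\right) = \left(-1\right) \left(-1020\right) = 1020$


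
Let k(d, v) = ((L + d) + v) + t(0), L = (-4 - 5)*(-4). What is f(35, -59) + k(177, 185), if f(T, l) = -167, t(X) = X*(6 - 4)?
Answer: 231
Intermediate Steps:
L = 36 (L = -9*(-4) = 36)
t(X) = 2*X (t(X) = X*2 = 2*X)
k(d, v) = 36 + d + v (k(d, v) = ((36 + d) + v) + 2*0 = (36 + d + v) + 0 = 36 + d + v)
f(35, -59) + k(177, 185) = -167 + (36 + 177 + 185) = -167 + 398 = 231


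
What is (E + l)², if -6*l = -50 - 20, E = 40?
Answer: 24025/9 ≈ 2669.4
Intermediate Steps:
l = 35/3 (l = -(-50 - 20)/6 = -⅙*(-70) = 35/3 ≈ 11.667)
(E + l)² = (40 + 35/3)² = (155/3)² = 24025/9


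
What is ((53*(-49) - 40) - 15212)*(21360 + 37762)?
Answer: -1055268578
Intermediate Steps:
((53*(-49) - 40) - 15212)*(21360 + 37762) = ((-2597 - 40) - 15212)*59122 = (-2637 - 15212)*59122 = -17849*59122 = -1055268578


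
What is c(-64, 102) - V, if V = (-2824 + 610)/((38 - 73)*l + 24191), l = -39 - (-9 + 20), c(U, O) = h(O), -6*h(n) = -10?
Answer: 45449/25941 ≈ 1.7520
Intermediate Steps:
h(n) = 5/3 (h(n) = -⅙*(-10) = 5/3)
c(U, O) = 5/3
l = -50 (l = -39 - 1*11 = -39 - 11 = -50)
V = -738/8647 (V = (-2824 + 610)/((38 - 73)*(-50) + 24191) = -2214/(-35*(-50) + 24191) = -2214/(1750 + 24191) = -2214/25941 = -2214*1/25941 = -738/8647 ≈ -0.085348)
c(-64, 102) - V = 5/3 - 1*(-738/8647) = 5/3 + 738/8647 = 45449/25941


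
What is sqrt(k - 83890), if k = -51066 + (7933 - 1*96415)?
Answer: I*sqrt(223438) ≈ 472.69*I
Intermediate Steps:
k = -139548 (k = -51066 + (7933 - 96415) = -51066 - 88482 = -139548)
sqrt(k - 83890) = sqrt(-139548 - 83890) = sqrt(-223438) = I*sqrt(223438)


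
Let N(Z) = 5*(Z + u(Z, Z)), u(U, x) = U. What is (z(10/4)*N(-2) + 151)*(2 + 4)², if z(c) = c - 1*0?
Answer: 3636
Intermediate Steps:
z(c) = c (z(c) = c + 0 = c)
N(Z) = 10*Z (N(Z) = 5*(Z + Z) = 5*(2*Z) = 10*Z)
(z(10/4)*N(-2) + 151)*(2 + 4)² = ((10/4)*(10*(-2)) + 151)*(2 + 4)² = ((10*(¼))*(-20) + 151)*6² = ((5/2)*(-20) + 151)*36 = (-50 + 151)*36 = 101*36 = 3636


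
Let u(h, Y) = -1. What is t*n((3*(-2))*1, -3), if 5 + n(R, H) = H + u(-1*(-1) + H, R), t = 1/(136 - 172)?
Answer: 1/4 ≈ 0.25000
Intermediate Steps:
t = -1/36 (t = 1/(-36) = -1/36 ≈ -0.027778)
n(R, H) = -6 + H (n(R, H) = -5 + (H - 1) = -5 + (-1 + H) = -6 + H)
t*n((3*(-2))*1, -3) = -(-6 - 3)/36 = -1/36*(-9) = 1/4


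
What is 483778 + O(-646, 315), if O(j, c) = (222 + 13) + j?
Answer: 483367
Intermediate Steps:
O(j, c) = 235 + j
483778 + O(-646, 315) = 483778 + (235 - 646) = 483778 - 411 = 483367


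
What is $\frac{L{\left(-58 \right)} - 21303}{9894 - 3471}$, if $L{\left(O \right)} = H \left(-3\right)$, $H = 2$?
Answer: $- \frac{7103}{2141} \approx -3.3176$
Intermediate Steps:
$L{\left(O \right)} = -6$ ($L{\left(O \right)} = 2 \left(-3\right) = -6$)
$\frac{L{\left(-58 \right)} - 21303}{9894 - 3471} = \frac{-6 - 21303}{9894 - 3471} = - \frac{21309}{6423} = \left(-21309\right) \frac{1}{6423} = - \frac{7103}{2141}$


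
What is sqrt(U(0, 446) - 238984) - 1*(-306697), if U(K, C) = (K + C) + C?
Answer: 306697 + 2*I*sqrt(59523) ≈ 3.067e+5 + 487.95*I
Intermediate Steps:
U(K, C) = K + 2*C (U(K, C) = (C + K) + C = K + 2*C)
sqrt(U(0, 446) - 238984) - 1*(-306697) = sqrt((0 + 2*446) - 238984) - 1*(-306697) = sqrt((0 + 892) - 238984) + 306697 = sqrt(892 - 238984) + 306697 = sqrt(-238092) + 306697 = 2*I*sqrt(59523) + 306697 = 306697 + 2*I*sqrt(59523)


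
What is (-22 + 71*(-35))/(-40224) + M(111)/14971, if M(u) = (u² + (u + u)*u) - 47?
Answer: 138403771/54744864 ≈ 2.5282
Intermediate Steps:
M(u) = -47 + 3*u² (M(u) = (u² + (2*u)*u) - 47 = (u² + 2*u²) - 47 = 3*u² - 47 = -47 + 3*u²)
(-22 + 71*(-35))/(-40224) + M(111)/14971 = (-22 + 71*(-35))/(-40224) + (-47 + 3*111²)/14971 = (-22 - 2485)*(-1/40224) + (-47 + 3*12321)*(1/14971) = -2507*(-1/40224) + (-47 + 36963)*(1/14971) = 2507/40224 + 36916*(1/14971) = 2507/40224 + 3356/1361 = 138403771/54744864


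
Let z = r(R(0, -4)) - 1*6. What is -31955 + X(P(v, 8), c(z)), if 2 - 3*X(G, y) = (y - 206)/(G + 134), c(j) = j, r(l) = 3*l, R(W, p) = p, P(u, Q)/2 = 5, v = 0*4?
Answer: -862753/27 ≈ -31954.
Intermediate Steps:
v = 0
P(u, Q) = 10 (P(u, Q) = 2*5 = 10)
z = -18 (z = 3*(-4) - 1*6 = -12 - 6 = -18)
X(G, y) = 2/3 - (-206 + y)/(3*(134 + G)) (X(G, y) = 2/3 - (y - 206)/(3*(G + 134)) = 2/3 - (-206 + y)/(3*(134 + G)))
-31955 + X(P(v, 8), c(z)) = -31955 + (474 - 1*(-18) + 2*10)/(3*(134 + 10)) = -31955 + (1/3)*(474 + 18 + 20)/144 = -31955 + (1/3)*(1/144)*512 = -31955 + 32/27 = -862753/27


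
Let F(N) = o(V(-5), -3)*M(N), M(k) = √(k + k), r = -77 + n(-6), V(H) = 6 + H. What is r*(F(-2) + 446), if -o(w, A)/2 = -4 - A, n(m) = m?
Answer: -37018 - 332*I ≈ -37018.0 - 332.0*I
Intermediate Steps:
o(w, A) = 8 + 2*A (o(w, A) = -2*(-4 - A) = 8 + 2*A)
r = -83 (r = -77 - 6 = -83)
M(k) = √2*√k (M(k) = √(2*k) = √2*√k)
F(N) = 2*√2*√N (F(N) = (8 + 2*(-3))*(√2*√N) = (8 - 6)*(√2*√N) = 2*(√2*√N) = 2*√2*√N)
r*(F(-2) + 446) = -83*(2*√2*√(-2) + 446) = -83*(2*√2*(I*√2) + 446) = -83*(4*I + 446) = -83*(446 + 4*I) = -37018 - 332*I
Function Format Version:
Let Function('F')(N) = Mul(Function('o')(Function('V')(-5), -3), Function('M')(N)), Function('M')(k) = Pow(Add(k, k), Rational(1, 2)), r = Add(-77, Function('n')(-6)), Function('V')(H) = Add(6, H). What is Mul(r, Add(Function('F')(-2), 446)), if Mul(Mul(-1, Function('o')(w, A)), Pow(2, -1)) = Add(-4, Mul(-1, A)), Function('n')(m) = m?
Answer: Add(-37018, Mul(-332, I)) ≈ Add(-37018., Mul(-332.00, I))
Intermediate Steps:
Function('o')(w, A) = Add(8, Mul(2, A)) (Function('o')(w, A) = Mul(-2, Add(-4, Mul(-1, A))) = Add(8, Mul(2, A)))
r = -83 (r = Add(-77, -6) = -83)
Function('M')(k) = Mul(Pow(2, Rational(1, 2)), Pow(k, Rational(1, 2))) (Function('M')(k) = Pow(Mul(2, k), Rational(1, 2)) = Mul(Pow(2, Rational(1, 2)), Pow(k, Rational(1, 2))))
Function('F')(N) = Mul(2, Pow(2, Rational(1, 2)), Pow(N, Rational(1, 2))) (Function('F')(N) = Mul(Add(8, Mul(2, -3)), Mul(Pow(2, Rational(1, 2)), Pow(N, Rational(1, 2)))) = Mul(Add(8, -6), Mul(Pow(2, Rational(1, 2)), Pow(N, Rational(1, 2)))) = Mul(2, Mul(Pow(2, Rational(1, 2)), Pow(N, Rational(1, 2)))) = Mul(2, Pow(2, Rational(1, 2)), Pow(N, Rational(1, 2))))
Mul(r, Add(Function('F')(-2), 446)) = Mul(-83, Add(Mul(2, Pow(2, Rational(1, 2)), Pow(-2, Rational(1, 2))), 446)) = Mul(-83, Add(Mul(2, Pow(2, Rational(1, 2)), Mul(I, Pow(2, Rational(1, 2)))), 446)) = Mul(-83, Add(Mul(4, I), 446)) = Mul(-83, Add(446, Mul(4, I))) = Add(-37018, Mul(-332, I))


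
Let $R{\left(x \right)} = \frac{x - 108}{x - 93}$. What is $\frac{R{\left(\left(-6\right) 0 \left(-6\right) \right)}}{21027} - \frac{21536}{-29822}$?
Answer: $\frac{75478684}{104511199} \approx 0.72221$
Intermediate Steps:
$R{\left(x \right)} = \frac{-108 + x}{-93 + x}$
$\frac{R{\left(\left(-6\right) 0 \left(-6\right) \right)}}{21027} - \frac{21536}{-29822} = \frac{\frac{1}{-93 + \left(-6\right) 0 \left(-6\right)} \left(-108 + \left(-6\right) 0 \left(-6\right)\right)}{21027} - \frac{21536}{-29822} = \frac{-108 + 0 \left(-6\right)}{-93 + 0 \left(-6\right)} \frac{1}{21027} - - \frac{10768}{14911} = \frac{-108 + 0}{-93 + 0} \cdot \frac{1}{21027} + \frac{10768}{14911} = \frac{1}{-93} \left(-108\right) \frac{1}{21027} + \frac{10768}{14911} = \left(- \frac{1}{93}\right) \left(-108\right) \frac{1}{21027} + \frac{10768}{14911} = \frac{36}{31} \cdot \frac{1}{21027} + \frac{10768}{14911} = \frac{12}{217279} + \frac{10768}{14911} = \frac{75478684}{104511199}$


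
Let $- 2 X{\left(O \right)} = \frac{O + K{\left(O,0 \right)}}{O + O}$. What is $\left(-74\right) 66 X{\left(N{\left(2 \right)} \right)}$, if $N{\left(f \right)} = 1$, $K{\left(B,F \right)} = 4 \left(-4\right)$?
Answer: $-18315$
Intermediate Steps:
$K{\left(B,F \right)} = -16$
$X{\left(O \right)} = - \frac{-16 + O}{4 O}$ ($X{\left(O \right)} = - \frac{\left(O - 16\right) \frac{1}{O + O}}{2} = - \frac{\left(-16 + O\right) \frac{1}{2 O}}{2} = - \frac{\frac{1}{2} \frac{1}{O} \left(-16 + O\right)}{2} = - \frac{-16 + O}{4 O}$)
$\left(-74\right) 66 X{\left(N{\left(2 \right)} \right)} = \left(-74\right) 66 \frac{16 - 1}{4 \cdot 1} = - 4884 \cdot \frac{1}{4} \cdot 1 \left(16 - 1\right) = - 4884 \cdot \frac{1}{4} \cdot 1 \cdot 15 = \left(-4884\right) \frac{15}{4} = -18315$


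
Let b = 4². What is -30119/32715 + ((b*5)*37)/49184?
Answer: -86533531/100565910 ≈ -0.86047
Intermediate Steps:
b = 16
-30119/32715 + ((b*5)*37)/49184 = -30119/32715 + ((16*5)*37)/49184 = -30119*1/32715 + (80*37)*(1/49184) = -30119/32715 + 2960*(1/49184) = -30119/32715 + 185/3074 = -86533531/100565910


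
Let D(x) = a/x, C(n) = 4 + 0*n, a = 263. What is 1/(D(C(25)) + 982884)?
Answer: 4/3931799 ≈ 1.0173e-6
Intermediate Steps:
C(n) = 4 (C(n) = 4 + 0 = 4)
D(x) = 263/x
1/(D(C(25)) + 982884) = 1/(263/4 + 982884) = 1/(3931799/4) = 4/3931799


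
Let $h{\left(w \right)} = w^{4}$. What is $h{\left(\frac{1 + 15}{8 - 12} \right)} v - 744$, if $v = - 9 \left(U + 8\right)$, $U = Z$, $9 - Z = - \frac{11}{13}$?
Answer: $- \frac{544200}{13} \approx -41862.0$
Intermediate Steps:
$Z = \frac{128}{13}$ ($Z = 9 - - \frac{11}{13} = 9 + \frac{11}{13} = \frac{128}{13} \approx 9.8462$)
$U = \frac{128}{13} \approx 9.8462$
$v = - \frac{2088}{13}$ ($v = - 9 \left(\frac{128}{13} + 8\right) = \left(-9\right) \frac{232}{13} = - \frac{2088}{13} \approx -160.62$)
$h{\left(\frac{1 + 15}{8 - 12} \right)} v - 744 = \left(\frac{1 + 15}{8 - 12}\right)^{4} \left(- \frac{2088}{13}\right) - 744 = \left(\frac{16}{-4}\right)^{4} \left(- \frac{2088}{13}\right) - 744 = \left(16 \left(- \frac{1}{4}\right)\right)^{4} \left(- \frac{2088}{13}\right) - 744 = \left(-4\right)^{4} \left(- \frac{2088}{13}\right) - 744 = 256 \left(- \frac{2088}{13}\right) - 744 = - \frac{534528}{13} - 744 = - \frac{544200}{13}$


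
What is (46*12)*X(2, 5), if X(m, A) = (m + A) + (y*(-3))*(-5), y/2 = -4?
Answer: -62376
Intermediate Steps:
y = -8 (y = 2*(-4) = -8)
X(m, A) = -120 + A + m (X(m, A) = (m + A) - 8*(-3)*(-5) = (A + m) + 24*(-5) = (A + m) - 120 = -120 + A + m)
(46*12)*X(2, 5) = (46*12)*(-120 + 5 + 2) = 552*(-113) = -62376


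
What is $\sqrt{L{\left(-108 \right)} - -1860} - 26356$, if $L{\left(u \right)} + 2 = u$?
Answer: $-26356 + 5 \sqrt{70} \approx -26314.0$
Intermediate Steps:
$L{\left(u \right)} = -2 + u$
$\sqrt{L{\left(-108 \right)} - -1860} - 26356 = \sqrt{\left(-2 - 108\right) - -1860} - 26356 = \sqrt{-110 + 1860} - 26356 = \sqrt{1750} - 26356 = 5 \sqrt{70} - 26356 = -26356 + 5 \sqrt{70}$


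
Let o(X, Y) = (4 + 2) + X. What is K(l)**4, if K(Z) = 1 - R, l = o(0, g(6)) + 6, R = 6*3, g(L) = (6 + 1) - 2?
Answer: 83521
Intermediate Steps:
g(L) = 5 (g(L) = 7 - 2 = 5)
o(X, Y) = 6 + X
R = 18
l = 12 (l = (6 + 0) + 6 = 6 + 6 = 12)
K(Z) = -17 (K(Z) = 1 - 1*18 = 1 - 18 = -17)
K(l)**4 = (-17)**4 = 83521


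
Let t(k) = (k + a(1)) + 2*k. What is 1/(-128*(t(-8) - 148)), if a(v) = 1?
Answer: 1/21888 ≈ 4.5687e-5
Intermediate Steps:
t(k) = 1 + 3*k (t(k) = (k + 1) + 2*k = (1 + k) + 2*k = 1 + 3*k)
1/(-128*(t(-8) - 148)) = 1/(-128*((1 + 3*(-8)) - 148)) = 1/(-128*((1 - 24) - 148)) = 1/(-128*(-23 - 148)) = 1/(-128*(-171)) = 1/21888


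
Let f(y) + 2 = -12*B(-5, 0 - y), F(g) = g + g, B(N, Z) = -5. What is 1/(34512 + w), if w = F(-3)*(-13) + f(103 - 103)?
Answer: 1/34648 ≈ 2.8862e-5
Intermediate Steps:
F(g) = 2*g
f(y) = 58 (f(y) = -2 - 12*(-5) = -2 + 60 = 58)
w = 136 (w = (2*(-3))*(-13) + 58 = -6*(-13) + 58 = 78 + 58 = 136)
1/(34512 + w) = 1/(34512 + 136) = 1/34648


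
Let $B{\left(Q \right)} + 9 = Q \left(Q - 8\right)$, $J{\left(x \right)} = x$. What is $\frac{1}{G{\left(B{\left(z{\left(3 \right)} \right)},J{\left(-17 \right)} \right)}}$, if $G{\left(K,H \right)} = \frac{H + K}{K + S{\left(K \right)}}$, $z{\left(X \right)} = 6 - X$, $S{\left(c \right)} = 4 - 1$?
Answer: $\frac{21}{41} \approx 0.5122$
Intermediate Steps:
$S{\left(c \right)} = 3$
$B{\left(Q \right)} = -9 + Q \left(-8 + Q\right)$ ($B{\left(Q \right)} = -9 + Q \left(Q - 8\right) = -9 + Q \left(-8 + Q\right)$)
$G{\left(K,H \right)} = \frac{H + K}{3 + K}$ ($G{\left(K,H \right)} = \frac{H + K}{K + 3} = \frac{H + K}{3 + K}$)
$\frac{1}{G{\left(B{\left(z{\left(3 \right)} \right)},J{\left(-17 \right)} \right)}} = \frac{1}{\frac{1}{3 - \left(9 - \left(6 - 3\right)^{2} + 8 \left(6 - 3\right)\right)} \left(-17 - \left(9 - \left(6 - 3\right)^{2} + 8 \left(6 - 3\right)\right)\right)} = \frac{1}{\frac{1}{3 - \left(33 - 9\right)} \left(-17 - \left(33 - 9\right)\right)} = \frac{1}{\frac{1}{3 - 24} \left(-17 - 24\right)} = \frac{1}{\frac{1}{-21} \left(-41\right)} = \frac{1}{\left(- \frac{1}{21}\right) \left(-41\right)} = \frac{1}{\frac{41}{21}} = \frac{21}{41}$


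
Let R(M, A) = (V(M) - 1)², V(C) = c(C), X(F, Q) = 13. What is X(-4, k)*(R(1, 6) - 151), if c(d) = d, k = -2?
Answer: -1963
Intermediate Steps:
V(C) = C
R(M, A) = (-1 + M)² (R(M, A) = (M - 1)² = (-1 + M)²)
X(-4, k)*(R(1, 6) - 151) = 13*((-1 + 1)² - 151) = 13*(0² - 151) = 13*(0 - 151) = 13*(-151) = -1963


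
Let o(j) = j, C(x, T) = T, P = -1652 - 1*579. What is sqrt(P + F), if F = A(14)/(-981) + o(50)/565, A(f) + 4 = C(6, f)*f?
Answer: I*sqrt(3046301150493)/36951 ≈ 47.235*I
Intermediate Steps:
P = -2231 (P = -1652 - 579 = -2231)
A(f) = -4 + f**2 (A(f) = -4 + f*f = -4 + f**2)
F = -3962/36951 (F = (-4 + 14**2)/(-981) + 50/565 = (-4 + 196)*(-1/981) + 50*(1/565) = 192*(-1/981) + 10/113 = -64/327 + 10/113 = -3962/36951 ≈ -0.10722)
sqrt(P + F) = sqrt(-2231 - 3962/36951) = sqrt(-82441643/36951) = I*sqrt(3046301150493)/36951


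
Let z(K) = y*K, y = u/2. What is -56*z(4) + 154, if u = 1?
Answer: 42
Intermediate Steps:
y = ½ (y = 1/2 = 1*(½) = ½ ≈ 0.50000)
z(K) = K/2
-56*z(4) + 154 = -28*4 + 154 = -56*2 + 154 = -112 + 154 = 42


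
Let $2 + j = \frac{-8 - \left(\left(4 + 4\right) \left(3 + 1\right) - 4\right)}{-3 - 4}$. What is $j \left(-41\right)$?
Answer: $- \frac{902}{7} \approx -128.86$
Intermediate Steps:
$j = \frac{22}{7}$ ($j = -2 + \frac{-8 - \left(\left(4 + 4\right) \left(3 + 1\right) - 4\right)}{-3 - 4} = -2 + \frac{-8 - \left(8 \cdot 4 - 4\right)}{-7} = -2 + \left(-8 - \left(32 - 4\right)\right) \left(- \frac{1}{7}\right) = -2 + \left(-8 - 28\right) \left(- \frac{1}{7}\right) = -2 - - \frac{36}{7} = -2 + \frac{36}{7} = \frac{22}{7} \approx 3.1429$)
$j \left(-41\right) = \frac{22}{7} \left(-41\right) = - \frac{902}{7}$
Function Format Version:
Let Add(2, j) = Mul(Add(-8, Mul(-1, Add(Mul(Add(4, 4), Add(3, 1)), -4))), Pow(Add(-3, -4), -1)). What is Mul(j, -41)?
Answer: Rational(-902, 7) ≈ -128.86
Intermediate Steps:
j = Rational(22, 7) (j = Add(-2, Mul(Add(-8, Mul(-1, Add(Mul(Add(4, 4), Add(3, 1)), -4))), Pow(Add(-3, -4), -1))) = Add(-2, Mul(Add(-8, Mul(-1, Add(Mul(8, 4), -4))), Pow(-7, -1))) = Add(-2, Mul(Add(-8, Mul(-1, Add(32, -4))), Rational(-1, 7))) = Add(-2, Mul(Add(-8, Mul(-1, 28)), Rational(-1, 7))) = Add(-2, Mul(Add(-8, -28), Rational(-1, 7))) = Add(-2, Mul(-36, Rational(-1, 7))) = Add(-2, Rational(36, 7)) = Rational(22, 7) ≈ 3.1429)
Mul(j, -41) = Mul(Rational(22, 7), -41) = Rational(-902, 7)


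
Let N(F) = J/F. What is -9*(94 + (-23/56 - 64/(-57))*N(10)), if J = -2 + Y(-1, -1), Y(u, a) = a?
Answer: -8980983/10640 ≈ -844.08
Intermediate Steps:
J = -3 (J = -2 - 1 = -3)
N(F) = -3/F
-9*(94 + (-23/56 - 64/(-57))*N(10)) = -9*(94 + (-23/56 - 64/(-57))*(-3/10)) = -9*(94 + (-23*1/56 - 64*(-1/57))*(-3*⅒)) = -9*(94 + (-23/56 + 64/57)*(-3/10)) = -9*(94 + (2273/3192)*(-3/10)) = -9*(94 - 2273/10640) = -9*997887/10640 = -8980983/10640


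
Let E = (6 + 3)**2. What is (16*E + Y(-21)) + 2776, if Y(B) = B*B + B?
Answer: 4492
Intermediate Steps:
E = 81 (E = 9**2 = 81)
Y(B) = B + B**2 (Y(B) = B**2 + B = B + B**2)
(16*E + Y(-21)) + 2776 = (16*81 - 21*(1 - 21)) + 2776 = (1296 - 21*(-20)) + 2776 = (1296 + 420) + 2776 = 1716 + 2776 = 4492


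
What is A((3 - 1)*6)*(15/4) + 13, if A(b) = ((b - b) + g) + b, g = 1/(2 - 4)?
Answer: 449/8 ≈ 56.125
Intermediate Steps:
g = -½ (g = 1/(-2) = -½ ≈ -0.50000)
A(b) = -½ + b (A(b) = ((b - b) - ½) + b = (0 - ½) + b = -½ + b)
A((3 - 1)*6)*(15/4) + 13 = (-½ + (3 - 1)*6)*(15/4) + 13 = (-½ + 2*6)*(15*(¼)) + 13 = (-½ + 12)*(15/4) + 13 = (23/2)*(15/4) + 13 = 345/8 + 13 = 449/8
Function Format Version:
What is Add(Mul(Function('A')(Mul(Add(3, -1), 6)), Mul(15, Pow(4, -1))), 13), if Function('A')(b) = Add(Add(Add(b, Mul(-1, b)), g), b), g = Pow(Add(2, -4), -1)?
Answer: Rational(449, 8) ≈ 56.125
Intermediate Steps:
g = Rational(-1, 2) (g = Pow(-2, -1) = Rational(-1, 2) ≈ -0.50000)
Function('A')(b) = Add(Rational(-1, 2), b) (Function('A')(b) = Add(Add(Add(b, Mul(-1, b)), Rational(-1, 2)), b) = Add(Add(0, Rational(-1, 2)), b) = Add(Rational(-1, 2), b))
Add(Mul(Function('A')(Mul(Add(3, -1), 6)), Mul(15, Pow(4, -1))), 13) = Add(Mul(Add(Rational(-1, 2), Mul(Add(3, -1), 6)), Mul(15, Pow(4, -1))), 13) = Add(Mul(Add(Rational(-1, 2), Mul(2, 6)), Mul(15, Rational(1, 4))), 13) = Add(Mul(Add(Rational(-1, 2), 12), Rational(15, 4)), 13) = Add(Mul(Rational(23, 2), Rational(15, 4)), 13) = Add(Rational(345, 8), 13) = Rational(449, 8)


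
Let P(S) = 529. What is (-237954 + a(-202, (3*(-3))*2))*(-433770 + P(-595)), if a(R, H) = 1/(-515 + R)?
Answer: 73916554964579/717 ≈ 1.0309e+11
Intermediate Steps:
(-237954 + a(-202, (3*(-3))*2))*(-433770 + P(-595)) = (-237954 + 1/(-515 - 202))*(-433770 + 529) = (-237954 + 1/(-717))*(-433241) = (-237954 - 1/717)*(-433241) = -170613019/717*(-433241) = 73916554964579/717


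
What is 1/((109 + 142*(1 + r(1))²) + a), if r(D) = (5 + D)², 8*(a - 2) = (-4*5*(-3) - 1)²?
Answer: 8/1559553 ≈ 5.1297e-6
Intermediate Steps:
a = 3497/8 (a = 2 + (-4*5*(-3) - 1)²/8 = 2 + (-20*(-3) - 1)²/8 = 2 + (60 - 1)²/8 = 2 + (⅛)*59² = 2 + (⅛)*3481 = 2 + 3481/8 = 3497/8 ≈ 437.13)
1/((109 + 142*(1 + r(1))²) + a) = 1/((109 + 142*(1 + (5 + 1)²)²) + 3497/8) = 1/((109 + 142*(1 + 6²)²) + 3497/8) = 1/((109 + 142*(1 + 36)²) + 3497/8) = 1/((109 + 142*37²) + 3497/8) = 1/((109 + 142*1369) + 3497/8) = 1/((109 + 194398) + 3497/8) = 1/(194507 + 3497/8) = 1/(1559553/8) = 8/1559553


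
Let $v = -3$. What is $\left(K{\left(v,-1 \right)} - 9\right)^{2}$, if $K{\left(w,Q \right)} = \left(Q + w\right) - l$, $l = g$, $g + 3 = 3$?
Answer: $169$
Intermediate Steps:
$g = 0$ ($g = -3 + 3 = 0$)
$l = 0$
$K{\left(w,Q \right)} = Q + w$ ($K{\left(w,Q \right)} = \left(Q + w\right) - 0 = \left(Q + w\right) + 0 = Q + w$)
$\left(K{\left(v,-1 \right)} - 9\right)^{2} = \left(\left(-1 - 3\right) - 9\right)^{2} = \left(-4 - 9\right)^{2} = \left(-13\right)^{2} = 169$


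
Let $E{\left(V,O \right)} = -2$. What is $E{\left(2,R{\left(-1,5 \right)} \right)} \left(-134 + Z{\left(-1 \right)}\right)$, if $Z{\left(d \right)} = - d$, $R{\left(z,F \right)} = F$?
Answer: $266$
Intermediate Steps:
$E{\left(2,R{\left(-1,5 \right)} \right)} \left(-134 + Z{\left(-1 \right)}\right) = - 2 \left(-134 - -1\right) = - 2 \left(-134 + 1\right) = \left(-2\right) \left(-133\right) = 266$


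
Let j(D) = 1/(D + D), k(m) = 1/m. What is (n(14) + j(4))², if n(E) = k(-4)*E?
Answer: 729/64 ≈ 11.391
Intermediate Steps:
n(E) = -E/4 (n(E) = E/(-4) = -E/4)
j(D) = 1/(2*D)
(n(14) + j(4))² = (-¼*14 + (½)/4)² = (-7/2 + (½)*(¼))² = (-7/2 + ⅛)² = (-27/8)² = 729/64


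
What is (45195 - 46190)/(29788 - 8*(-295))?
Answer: -995/32148 ≈ -0.030951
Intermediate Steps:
(45195 - 46190)/(29788 - 8*(-295)) = -995/(29788 + 2360) = -995/32148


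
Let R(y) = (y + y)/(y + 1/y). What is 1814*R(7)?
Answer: 88886/25 ≈ 3555.4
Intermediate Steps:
R(y) = 2*y/(y + 1/y) (R(y) = (2*y)/(y + 1/y) = 2*y/(y + 1/y))
1814*R(7) = 1814*(2*7²/(1 + 7²)) = 1814*(2*49/(1 + 49)) = 1814*(2*49/50) = 1814*(2*49*(1/50)) = 1814*(49/25) = 88886/25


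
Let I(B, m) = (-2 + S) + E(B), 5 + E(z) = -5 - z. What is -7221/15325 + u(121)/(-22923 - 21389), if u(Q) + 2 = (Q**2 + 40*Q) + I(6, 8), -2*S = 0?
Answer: -618216777/679081400 ≈ -0.91037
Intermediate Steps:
S = 0 (S = -1/2*0 = 0)
E(z) = -10 - z (E(z) = -5 + (-5 - z) = -10 - z)
I(B, m) = -12 - B (I(B, m) = (-2 + 0) + (-10 - B) = -2 + (-10 - B) = -12 - B)
u(Q) = -20 + Q**2 + 40*Q (u(Q) = -2 + ((Q**2 + 40*Q) + (-12 - 1*6)) = -2 + ((Q**2 + 40*Q) + (-12 - 6)) = -2 + ((Q**2 + 40*Q) - 18) = -2 + (-18 + Q**2 + 40*Q) = -20 + Q**2 + 40*Q)
-7221/15325 + u(121)/(-22923 - 21389) = -7221/15325 + (-20 + 121**2 + 40*121)/(-22923 - 21389) = -7221*1/15325 + (-20 + 14641 + 4840)/(-44312) = -7221/15325 + 19461*(-1/44312) = -7221/15325 - 19461/44312 = -618216777/679081400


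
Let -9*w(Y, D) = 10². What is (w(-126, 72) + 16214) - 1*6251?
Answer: 89567/9 ≈ 9951.9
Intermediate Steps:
w(Y, D) = -100/9 (w(Y, D) = -⅑*10² = -⅑*100 = -100/9)
(w(-126, 72) + 16214) - 1*6251 = (-100/9 + 16214) - 1*6251 = 145826/9 - 6251 = 89567/9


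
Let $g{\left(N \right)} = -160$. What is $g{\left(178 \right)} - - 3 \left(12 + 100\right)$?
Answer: $176$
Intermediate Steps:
$g{\left(178 \right)} - - 3 \left(12 + 100\right) = -160 - - 3 \left(12 + 100\right) = -160 - \left(-3\right) 112 = -160 - -336 = -160 + 336 = 176$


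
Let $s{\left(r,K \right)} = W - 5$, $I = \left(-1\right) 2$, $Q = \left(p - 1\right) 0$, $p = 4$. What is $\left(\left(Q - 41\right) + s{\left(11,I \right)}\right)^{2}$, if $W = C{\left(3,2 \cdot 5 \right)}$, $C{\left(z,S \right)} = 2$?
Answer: $1936$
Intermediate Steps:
$W = 2$
$Q = 0$ ($Q = \left(4 - 1\right) 0 = 3 \cdot 0 = 0$)
$I = -2$
$s{\left(r,K \right)} = -3$ ($s{\left(r,K \right)} = 2 - 5 = -3$)
$\left(\left(Q - 41\right) + s{\left(11,I \right)}\right)^{2} = \left(\left(0 - 41\right) - 3\right)^{2} = \left(-41 - 3\right)^{2} = \left(-44\right)^{2} = 1936$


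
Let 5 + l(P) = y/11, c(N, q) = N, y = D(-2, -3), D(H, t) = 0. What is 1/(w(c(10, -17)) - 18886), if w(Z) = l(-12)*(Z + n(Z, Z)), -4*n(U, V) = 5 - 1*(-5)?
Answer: -2/37847 ≈ -5.2844e-5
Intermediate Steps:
n(U, V) = -5/2 (n(U, V) = -(5 - 1*(-5))/4 = -(5 + 5)/4 = -¼*10 = -5/2)
y = 0
l(P) = -5 (l(P) = -5 + 0/11 = -5 + 0*(1/11) = -5 + 0 = -5)
w(Z) = 25/2 - 5*Z (w(Z) = -5*(Z - 5/2) = -5*(-5/2 + Z) = 25/2 - 5*Z)
1/(w(c(10, -17)) - 18886) = 1/((25/2 - 5*10) - 18886) = 1/((25/2 - 50) - 18886) = 1/(-75/2 - 18886) = 1/(-37847/2) = -2/37847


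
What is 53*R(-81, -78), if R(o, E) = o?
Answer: -4293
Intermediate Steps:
53*R(-81, -78) = 53*(-81) = -4293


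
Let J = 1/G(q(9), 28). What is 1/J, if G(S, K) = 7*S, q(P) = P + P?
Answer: 126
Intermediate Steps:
q(P) = 2*P
J = 1/126 (J = 1/(7*(2*9)) = 1/(7*18) = 1/126 ≈ 0.0079365)
1/J = 1/(1/126) = 126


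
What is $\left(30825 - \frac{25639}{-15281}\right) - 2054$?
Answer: $\frac{439675290}{15281} \approx 28773.0$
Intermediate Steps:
$\left(30825 - \frac{25639}{-15281}\right) - 2054 = \left(30825 - - \frac{25639}{15281}\right) - 2054 = \left(30825 + \frac{25639}{15281}\right) - 2054 = \frac{471062464}{15281} - 2054 = \frac{439675290}{15281}$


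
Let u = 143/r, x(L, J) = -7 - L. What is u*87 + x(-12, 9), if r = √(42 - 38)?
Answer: 12451/2 ≈ 6225.5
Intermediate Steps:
r = 2 (r = √4 = 2)
u = 143/2 ≈ 71.500
u*87 + x(-12, 9) = (143/2)*87 + (-7 - 1*(-12)) = 12441/2 + (-7 + 12) = 12441/2 + 5 = 12451/2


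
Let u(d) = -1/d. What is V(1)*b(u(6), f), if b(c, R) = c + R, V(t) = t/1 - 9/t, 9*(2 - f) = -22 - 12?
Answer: -404/9 ≈ -44.889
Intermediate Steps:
f = 52/9 (f = 2 - (-22 - 12)/9 = 2 - ⅑*(-34) = 2 + 34/9 = 52/9 ≈ 5.7778)
V(t) = t - 9/t (V(t) = t*1 - 9/t = t - 9/t)
b(c, R) = R + c
V(1)*b(u(6), f) = (1 - 9/1)*(52/9 - 1/6) = (1 - 9*1)*(52/9 - 1*⅙) = (1 - 9)*(52/9 - ⅙) = -8*101/18 = -404/9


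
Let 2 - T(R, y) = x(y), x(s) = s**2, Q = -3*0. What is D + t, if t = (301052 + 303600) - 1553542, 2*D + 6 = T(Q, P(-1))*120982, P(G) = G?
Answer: -888402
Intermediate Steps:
Q = 0
T(R, y) = 2 - y**2
D = 60488 (D = -3 + ((2 - 1*(-1)**2)*120982)/2 = -3 + ((2 - 1*1)*120982)/2 = -3 + ((2 - 1)*120982)/2 = -3 + (1*120982)/2 = -3 + (1/2)*120982 = -3 + 60491 = 60488)
t = -948890 (t = 604652 - 1553542 = -948890)
D + t = 60488 - 948890 = -888402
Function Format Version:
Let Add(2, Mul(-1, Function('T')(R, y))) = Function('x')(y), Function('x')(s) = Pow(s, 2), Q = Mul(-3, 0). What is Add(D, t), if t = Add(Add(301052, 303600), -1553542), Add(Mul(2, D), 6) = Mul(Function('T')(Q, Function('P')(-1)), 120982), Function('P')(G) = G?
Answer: -888402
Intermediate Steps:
Q = 0
Function('T')(R, y) = Add(2, Mul(-1, Pow(y, 2)))
D = 60488 (D = Add(-3, Mul(Rational(1, 2), Mul(Add(2, Mul(-1, Pow(-1, 2))), 120982))) = Add(-3, Mul(Rational(1, 2), Mul(Add(2, Mul(-1, 1)), 120982))) = Add(-3, Mul(Rational(1, 2), Mul(Add(2, -1), 120982))) = Add(-3, Mul(Rational(1, 2), Mul(1, 120982))) = Add(-3, Mul(Rational(1, 2), 120982)) = Add(-3, 60491) = 60488)
t = -948890 (t = Add(604652, -1553542) = -948890)
Add(D, t) = Add(60488, -948890) = -888402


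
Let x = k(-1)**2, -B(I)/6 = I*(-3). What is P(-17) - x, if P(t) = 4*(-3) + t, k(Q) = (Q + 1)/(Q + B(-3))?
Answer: -29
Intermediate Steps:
B(I) = 18*I (B(I) = -6*I*(-3) = -(-18)*I = 18*I)
k(Q) = (1 + Q)/(-54 + Q) (k(Q) = (Q + 1)/(Q + 18*(-3)) = (1 + Q)/(Q - 54) = (1 + Q)/(-54 + Q))
P(t) = -12 + t
x = 0 (x = ((1 - 1)/(-54 - 1))**2 = (0/(-55))**2 = (-1/55*0)**2 = 0**2 = 0)
P(-17) - x = (-12 - 17) - 1*0 = -29 + 0 = -29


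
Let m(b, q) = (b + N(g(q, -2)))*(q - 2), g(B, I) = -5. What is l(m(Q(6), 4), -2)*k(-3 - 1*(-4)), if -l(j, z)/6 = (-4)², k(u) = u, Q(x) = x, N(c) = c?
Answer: -96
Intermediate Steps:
m(b, q) = (-5 + b)*(-2 + q) (m(b, q) = (b - 5)*(q - 2) = (-5 + b)*(-2 + q))
l(j, z) = -96 (l(j, z) = -6*(-4)² = -6*16 = -96)
l(m(Q(6), 4), -2)*k(-3 - 1*(-4)) = -96*(-3 - 1*(-4)) = -96*(-3 + 4) = -96*1 = -96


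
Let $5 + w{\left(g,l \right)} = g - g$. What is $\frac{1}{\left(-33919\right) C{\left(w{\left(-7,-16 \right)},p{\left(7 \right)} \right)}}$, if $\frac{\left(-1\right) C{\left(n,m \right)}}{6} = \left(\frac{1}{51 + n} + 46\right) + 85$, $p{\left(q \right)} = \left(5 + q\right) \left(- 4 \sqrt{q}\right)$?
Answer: $\frac{23}{613289439} \approx 3.7503 \cdot 10^{-8}$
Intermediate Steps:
$w{\left(g,l \right)} = -5$ ($w{\left(g,l \right)} = -5 + \left(g - g\right) = -5 + 0 = -5$)
$p{\left(q \right)} = - 4 \sqrt{q} \left(5 + q\right)$
$C{\left(n,m \right)} = -786 - \frac{6}{51 + n}$ ($C{\left(n,m \right)} = - 6 \left(\left(\frac{1}{51 + n} + 46\right) + 85\right) = - 6 \left(\left(46 + \frac{1}{51 + n}\right) + 85\right) = - 6 \left(131 + \frac{1}{51 + n}\right) = -786 - \frac{6}{51 + n}$)
$\frac{1}{\left(-33919\right) C{\left(w{\left(-7,-16 \right)},p{\left(7 \right)} \right)}} = \frac{1}{\left(-33919\right) \frac{6 \left(-6682 - -655\right)}{51 - 5}} = - \frac{1}{33919 \frac{6 \left(-6682 + 655\right)}{46}} = - \frac{1}{33919 \cdot 6 \cdot \frac{1}{46} \left(-6027\right)} = - \frac{1}{33919 \left(- \frac{18081}{23}\right)} = \left(- \frac{1}{33919}\right) \left(- \frac{23}{18081}\right) = \frac{23}{613289439}$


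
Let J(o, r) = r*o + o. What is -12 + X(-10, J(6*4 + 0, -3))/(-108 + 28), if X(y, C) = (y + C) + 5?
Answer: -907/80 ≈ -11.337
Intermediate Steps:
J(o, r) = o + o*r (J(o, r) = o*r + o = o + o*r)
X(y, C) = 5 + C + y (X(y, C) = (C + y) + 5 = 5 + C + y)
-12 + X(-10, J(6*4 + 0, -3))/(-108 + 28) = -12 + (5 + (6*4 + 0)*(1 - 3) - 10)/(-108 + 28) = -12 + (5 + (24 + 0)*(-2) - 10)/(-80) = -12 - (5 + 24*(-2) - 10)/80 = -12 - (5 - 48 - 10)/80 = -12 - 1/80*(-53) = -12 + 53/80 = -907/80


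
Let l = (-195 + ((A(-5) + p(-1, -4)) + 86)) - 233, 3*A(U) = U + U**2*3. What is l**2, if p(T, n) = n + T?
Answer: 942841/9 ≈ 1.0476e+5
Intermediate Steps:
A(U) = U**2 + U/3 (A(U) = (U + U**2*3)/3 = (U + 3*U**2)/3 = U**2 + U/3)
p(T, n) = T + n
l = -971/3 (l = (-195 + ((-5*(1/3 - 5) + (-1 - 4)) + 86)) - 233 = (-195 + ((-5*(-14/3) - 5) + 86)) - 233 = (-195 + ((70/3 - 5) + 86)) - 233 = (-195 + (55/3 + 86)) - 233 = (-195 + 313/3) - 233 = -272/3 - 233 = -971/3 ≈ -323.67)
l**2 = (-971/3)**2 = 942841/9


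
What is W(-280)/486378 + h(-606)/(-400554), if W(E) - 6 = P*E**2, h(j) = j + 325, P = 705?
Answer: 409991847473/3607789878 ≈ 113.64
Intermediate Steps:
h(j) = 325 + j
W(E) = 6 + 705*E**2
W(-280)/486378 + h(-606)/(-400554) = (6 + 705*(-280)**2)/486378 + (325 - 606)/(-400554) = (6 + 705*78400)*(1/486378) - 281*(-1/400554) = (6 + 55272000)*(1/486378) + 281/400554 = 55272006*(1/486378) + 281/400554 = 3070667/27021 + 281/400554 = 409991847473/3607789878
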